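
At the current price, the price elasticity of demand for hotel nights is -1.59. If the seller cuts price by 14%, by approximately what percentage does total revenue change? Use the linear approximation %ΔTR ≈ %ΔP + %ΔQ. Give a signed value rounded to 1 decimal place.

+8.3%

%ΔQ ≈ Ed × %ΔP = (-1.59) × (-14%) = +22.2600%
%ΔTR ≈ %ΔP + %ΔQ = (-14%) + (+22.2600%) = +8.2600%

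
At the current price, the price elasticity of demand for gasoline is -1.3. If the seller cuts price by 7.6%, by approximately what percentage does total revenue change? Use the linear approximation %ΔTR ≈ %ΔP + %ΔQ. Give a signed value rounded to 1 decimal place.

+2.3%

%ΔQ ≈ Ed × %ΔP = (-1.3) × (-7.6%) = +9.8800%
%ΔTR ≈ %ΔP + %ΔQ = (-7.6%) + (+9.8800%) = +2.2800%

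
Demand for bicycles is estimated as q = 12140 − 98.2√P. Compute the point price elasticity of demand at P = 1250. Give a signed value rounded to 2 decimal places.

-0.20

dq/dP = −98.2/(2√P) = -1.38876. At P = 1250, q = 8668.11.
Ed = (dq/dP)·(P/q) = (-1.38876) × (1250/8668.11) = -0.2002…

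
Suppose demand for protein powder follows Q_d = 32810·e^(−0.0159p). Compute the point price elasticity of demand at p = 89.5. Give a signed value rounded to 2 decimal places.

dQ_d/dp = −0.0159·Q_d = -125.713. At p = 89.5, Q_d = 7906.49.
Ed = (dQ_d/dp)·(p/Q_d) = (-125.713) × (89.5/7906.49) = -1.4230…

-1.42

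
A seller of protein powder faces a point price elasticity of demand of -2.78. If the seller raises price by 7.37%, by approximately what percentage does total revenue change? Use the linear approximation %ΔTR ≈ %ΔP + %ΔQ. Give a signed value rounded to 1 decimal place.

%ΔQ ≈ Ed × %ΔP = (-2.78) × (+7.37%) = -20.4886%
%ΔTR ≈ %ΔP + %ΔQ = (+7.37%) + (-20.4886%) = -13.1186%

-13.1%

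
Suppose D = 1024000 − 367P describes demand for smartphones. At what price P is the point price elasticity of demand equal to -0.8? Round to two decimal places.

1240.08

Ed = −367P/(1024000 − 367P). Set this equal to -0.8:
367P = 0.8·(1024000 − 367P) ⇒ 367P(1 + 0.8) = 0.8·1024000
P = 0.8·1024000 / (367·1.8) = 1240.0847…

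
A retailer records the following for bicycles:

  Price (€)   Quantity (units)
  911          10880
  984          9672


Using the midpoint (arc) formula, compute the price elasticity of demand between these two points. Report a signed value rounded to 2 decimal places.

%ΔQ = (9672 − 10880) / [(10880 + 9672)/2] = -1208/10276 = -0.117555…
%ΔP = (984 − 911) / [(911 + 984)/2] = 73/947.5 = 0.077044…
Arc Ed = %ΔQ / %ΔP = (-1208/10276) / (73/947.5) = -1.5258…

-1.53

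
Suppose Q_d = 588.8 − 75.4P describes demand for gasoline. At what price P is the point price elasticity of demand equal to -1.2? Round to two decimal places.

Ed = −75.4P/(588.8 − 75.4P). Set this equal to -1.2:
75.4P = 1.2·(588.8 − 75.4P) ⇒ 75.4P(1 + 1.2) = 1.2·588.8
P = 1.2·588.8 / (75.4·2.2) = 4.2594…

4.26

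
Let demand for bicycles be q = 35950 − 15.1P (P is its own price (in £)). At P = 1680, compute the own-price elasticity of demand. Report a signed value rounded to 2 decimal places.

-2.40

At the given values, q = 35950 − 15.1(1680) = 10582.
∂q/∂P = −15.1.
E = (-15.1) × (1680/10582) = -2.3972…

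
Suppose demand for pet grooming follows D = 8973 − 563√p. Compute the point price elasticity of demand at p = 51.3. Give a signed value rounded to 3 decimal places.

-0.408

dD/dp = −563/(2√p) = -39.3025. At p = 51.3, D = 4940.57.
Ed = (dD/dp)·(p/D) = (-39.3025) × (51.3/4940.57) = -0.40809…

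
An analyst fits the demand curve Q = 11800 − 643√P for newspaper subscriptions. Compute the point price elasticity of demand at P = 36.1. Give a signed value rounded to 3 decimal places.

-0.243

dQ/dP = −643/(2√P) = -53.5091. At P = 36.1, Q = 7936.65.
Ed = (dQ/dP)·(P/Q) = (-53.5091) × (36.1/7936.65) = -0.24338…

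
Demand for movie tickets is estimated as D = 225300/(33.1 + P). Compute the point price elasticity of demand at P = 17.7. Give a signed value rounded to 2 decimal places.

dD/dP = −225300/(33.1 + P)² = -87.3039. At P = 17.7, D = 4435.04.
Ed = (dD/dP)·(P/D) = (-87.3039) × (17.7/4435.04) = -0.3484…

-0.35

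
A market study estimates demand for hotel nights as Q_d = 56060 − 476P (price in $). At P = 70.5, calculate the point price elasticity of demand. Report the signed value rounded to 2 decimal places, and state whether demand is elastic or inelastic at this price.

-1.49; elastic

dQ_d/dP = −476. At P = 70.5, Q_d = 56060 − 476(70.5) = 22502.
Ed = (dQ_d/dP)·(P/Q_d) = −476 × (70.5/22502) = -1.4913…
|Ed| = 1.49 > 1, so demand is elastic.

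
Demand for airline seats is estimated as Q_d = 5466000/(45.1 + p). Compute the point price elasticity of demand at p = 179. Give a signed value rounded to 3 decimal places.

-0.799

dQ_d/dp = −5466000/(45.1 + p)² = -108.839. At p = 179, Q_d = 24390.9.
Ed = (dQ_d/dp)·(p/Q_d) = (-108.839) × (179/24390.9) = -0.79875…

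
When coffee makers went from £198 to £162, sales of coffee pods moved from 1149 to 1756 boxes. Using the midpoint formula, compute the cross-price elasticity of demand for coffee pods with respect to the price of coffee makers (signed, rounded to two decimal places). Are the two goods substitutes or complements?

-2.09; complements

%ΔQ_{coffee pods} = (1756 − 1149)/avg = 607/1452.5 = 0.417900…
%ΔP_{coffee makers} = (162 − 198)/avg = -36/180 = -0.2
E_cross = (607/1452.5) / (-36/180) = -2.0895…
E_cross < 0 ⇒ the goods are complements.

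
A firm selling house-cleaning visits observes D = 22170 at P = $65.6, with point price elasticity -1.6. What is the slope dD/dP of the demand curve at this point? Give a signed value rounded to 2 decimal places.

Ed = (dD/dP)·(P/D) ⇒ dD/dP = Ed·D/P = (-1.6)·22170/65.6 = -540.7317…

-540.73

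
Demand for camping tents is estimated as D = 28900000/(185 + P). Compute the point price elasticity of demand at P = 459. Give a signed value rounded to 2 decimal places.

dD/dP = −28900000/(185 + P)² = -69.6829. At P = 459, D = 44875.8.
Ed = (dD/dP)·(P/D) = (-69.6829) × (459/44875.8) = -0.7127…

-0.71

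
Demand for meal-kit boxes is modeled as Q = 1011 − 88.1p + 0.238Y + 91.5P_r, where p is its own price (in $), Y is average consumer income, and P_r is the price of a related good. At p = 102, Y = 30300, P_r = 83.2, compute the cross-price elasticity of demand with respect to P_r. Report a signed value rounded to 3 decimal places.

1.112

At the given values, Q = 1011 − 88.1(102) + 0.238(30300) + 91.5(83.2) = 6849.
∂Q/∂P_r = 91.5.
E = (91.5) × (83.2/6849) = 1.11151…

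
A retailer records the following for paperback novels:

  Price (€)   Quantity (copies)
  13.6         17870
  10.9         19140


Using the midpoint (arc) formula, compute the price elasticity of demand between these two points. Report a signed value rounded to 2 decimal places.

%ΔQ = (19140 − 17870) / [(17870 + 19140)/2] = 1270/18505 = 0.068630…
%ΔP = (10.9 − 13.6) / [(13.6 + 10.9)/2] = -2.7/12.25 = -0.220408…
Arc Ed = %ΔQ / %ΔP = (1270/18505) / (-2.7/12.25) = -0.3113…

-0.31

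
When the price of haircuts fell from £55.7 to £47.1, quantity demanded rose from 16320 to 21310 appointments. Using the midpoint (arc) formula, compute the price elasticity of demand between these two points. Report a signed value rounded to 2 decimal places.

%ΔQ = (21310 − 16320) / [(16320 + 21310)/2] = 4990/18815 = 0.265213…
%ΔP = (47.1 − 55.7) / [(55.7 + 47.1)/2] = -8.6/51.4 = -0.167315…
Arc Ed = %ΔQ / %ΔP = (4990/18815) / (-8.6/51.4) = -1.5851…

-1.59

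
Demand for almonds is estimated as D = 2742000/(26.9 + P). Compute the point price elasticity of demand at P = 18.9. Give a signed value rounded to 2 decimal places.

-0.41

dD/dP = −2742000/(26.9 + P)² = -1307.18. At P = 18.9, D = 59869.
Ed = (dD/dP)·(P/D) = (-1307.18) × (18.9/59869) = -0.4126…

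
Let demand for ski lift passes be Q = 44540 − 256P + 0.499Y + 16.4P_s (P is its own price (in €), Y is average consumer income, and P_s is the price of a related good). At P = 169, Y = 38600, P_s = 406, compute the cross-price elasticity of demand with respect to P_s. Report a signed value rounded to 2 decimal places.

At the given values, Q = 44540 − 256(169) + 0.499(38600) + 16.4(406) = 27195.8.
∂Q/∂P_s = 16.4.
E = (16.4) × (406/27195.8) = 0.2448…

0.24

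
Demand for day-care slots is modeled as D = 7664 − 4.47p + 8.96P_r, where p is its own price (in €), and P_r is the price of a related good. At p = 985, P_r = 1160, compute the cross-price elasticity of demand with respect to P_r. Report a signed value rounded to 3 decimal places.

0.761

At the given values, D = 7664 − 4.47(985) + 8.96(1160) = 13654.65.
∂D/∂P_r = 8.96.
E = (8.96) × (1160/13654.65) = 0.76117…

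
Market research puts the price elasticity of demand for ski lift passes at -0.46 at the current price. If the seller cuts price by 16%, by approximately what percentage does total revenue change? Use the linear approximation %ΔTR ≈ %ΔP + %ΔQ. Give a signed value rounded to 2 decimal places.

%ΔQ ≈ Ed × %ΔP = (-0.46) × (-16%) = +7.3600%
%ΔTR ≈ %ΔP + %ΔQ = (-16%) + (+7.3600%) = -8.6400%

-8.64%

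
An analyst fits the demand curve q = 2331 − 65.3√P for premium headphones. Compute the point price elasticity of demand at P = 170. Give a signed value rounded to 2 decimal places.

dq/dP = −65.3/(2√P) = -2.50414. At P = 170, q = 1479.59.
Ed = (dq/dP)·(P/q) = (-2.50414) × (170/1479.59) = -0.2877…

-0.29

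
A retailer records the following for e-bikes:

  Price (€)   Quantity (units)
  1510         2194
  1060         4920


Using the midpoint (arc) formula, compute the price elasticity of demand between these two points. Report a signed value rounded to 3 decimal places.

%ΔQ = (4920 − 2194) / [(2194 + 4920)/2] = 2726/3557 = 0.766376…
%ΔP = (1060 − 1510) / [(1510 + 1060)/2] = -450/1285 = -0.350194…
Arc Ed = %ΔQ / %ΔP = (2726/3557) / (-450/1285) = -2.18842…

-2.188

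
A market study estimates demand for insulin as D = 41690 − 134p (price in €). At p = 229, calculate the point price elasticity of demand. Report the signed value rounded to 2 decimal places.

dD/dp = −134. At p = 229, D = 41690 − 134(229) = 11004.
Ed = (dD/dp)·(p/D) = −134 × (229/11004) = -2.7886…

-2.79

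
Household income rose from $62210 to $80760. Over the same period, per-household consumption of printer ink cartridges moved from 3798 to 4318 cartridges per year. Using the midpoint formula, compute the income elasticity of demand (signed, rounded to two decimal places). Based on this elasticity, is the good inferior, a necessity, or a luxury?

%ΔQ = (4318 − 3798)/[( 3798 + 4318)/2] = 520/4058 = 0.128141…
%ΔIncome = (80760 − 62210)/[( 62210 + 80760)/2] = 18550/71485 = 0.259494…
E_income = (520/4058) / (18550/71485) = 0.4938…
0 < E_income < 1 ⇒ normal good, necessity.

0.49; necessity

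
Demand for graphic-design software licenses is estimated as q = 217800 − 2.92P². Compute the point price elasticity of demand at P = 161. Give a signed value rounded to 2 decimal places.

-1.07

dq/dP = −2·2.92·P = -940.24. At P = 161, q = 142110.68.
Ed = (dq/dP)·(P/q) = (-940.24) × (161/142110.68) = -1.0652…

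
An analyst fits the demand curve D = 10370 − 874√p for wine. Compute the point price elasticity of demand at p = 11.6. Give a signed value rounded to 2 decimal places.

dD/dp = −874/(2√p) = -128.308. At p = 11.6, D = 7393.26.
Ed = (dD/dp)·(p/D) = (-128.308) × (11.6/7393.26) = -0.2013…

-0.20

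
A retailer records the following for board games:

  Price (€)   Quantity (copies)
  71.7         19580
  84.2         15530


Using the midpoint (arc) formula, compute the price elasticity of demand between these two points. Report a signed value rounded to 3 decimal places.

%ΔQ = (15530 − 19580) / [(19580 + 15530)/2] = -4050/17555 = -0.230703…
%ΔP = (84.2 − 71.7) / [(71.7 + 84.2)/2] = 12.5/77.95 = 0.160359…
Arc Ed = %ΔQ / %ΔP = (-4050/17555) / (12.5/77.95) = -1.43866…

-1.439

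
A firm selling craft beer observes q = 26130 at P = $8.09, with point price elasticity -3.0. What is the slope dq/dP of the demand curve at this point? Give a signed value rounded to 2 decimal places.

Ed = (dq/dP)·(P/q) ⇒ dq/dP = Ed·q/P = (-3.0)·26130/8.09 = -9689.7404…

-9689.74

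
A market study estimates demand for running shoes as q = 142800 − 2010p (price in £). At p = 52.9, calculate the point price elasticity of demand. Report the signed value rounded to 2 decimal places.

dq/dp = −2010. At p = 52.9, q = 142800 − 2010(52.9) = 36471.
Ed = (dq/dp)·(p/q) = −2010 × (52.9/36471) = -2.9154…

-2.92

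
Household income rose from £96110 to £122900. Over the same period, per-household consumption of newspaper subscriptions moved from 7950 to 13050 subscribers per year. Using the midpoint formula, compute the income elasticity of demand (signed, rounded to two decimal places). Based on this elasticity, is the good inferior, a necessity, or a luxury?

%ΔQ = (13050 − 7950)/[( 7950 + 13050)/2] = 5100/10500 = 0.485714…
%ΔIncome = (122900 − 96110)/[( 96110 + 122900)/2] = 26790/109505 = 0.244646…
E_income = (5100/10500) / (26790/109505) = 1.9853…
E_income > 1 ⇒ normal good, luxury.

1.99; luxury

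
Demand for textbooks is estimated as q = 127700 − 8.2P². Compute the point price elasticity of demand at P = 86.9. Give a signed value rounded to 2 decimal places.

-1.88

dq/dP = −2·8.2·P = -1425.16. At P = 86.9, q = 65776.798.
Ed = (dq/dP)·(P/q) = (-1425.16) × (86.9/65776.798) = -1.8828…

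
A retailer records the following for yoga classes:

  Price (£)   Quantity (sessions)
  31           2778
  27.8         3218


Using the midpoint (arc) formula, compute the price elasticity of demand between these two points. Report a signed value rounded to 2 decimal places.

-1.35

%ΔQ = (3218 − 2778) / [(2778 + 3218)/2] = 440/2998 = 0.146764…
%ΔP = (27.8 − 31) / [(31 + 27.8)/2] = -3.2/29.4 = -0.108843…
Arc Ed = %ΔQ / %ΔP = (440/2998) / (-3.2/29.4) = -1.3483…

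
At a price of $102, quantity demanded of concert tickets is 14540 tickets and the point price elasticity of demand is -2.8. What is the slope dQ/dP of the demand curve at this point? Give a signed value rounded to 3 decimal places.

Ed = (dQ/dP)·(P/Q) ⇒ dQ/dP = Ed·Q/P = (-2.8)·14540/102 = -399.13725…

-399.137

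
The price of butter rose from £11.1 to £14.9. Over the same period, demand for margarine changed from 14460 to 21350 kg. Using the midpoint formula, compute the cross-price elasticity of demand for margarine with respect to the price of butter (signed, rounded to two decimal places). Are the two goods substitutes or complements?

%ΔQ_{margarine} = (21350 − 14460)/avg = 6890/17905 = 0.384808…
%ΔP_{butter} = (14.9 − 11.1)/avg = 3.8/13 = 0.292307…
E_cross = (6890/17905) / (3.8/13) = 1.3164…
E_cross > 0 ⇒ the goods are substitutes.

1.32; substitutes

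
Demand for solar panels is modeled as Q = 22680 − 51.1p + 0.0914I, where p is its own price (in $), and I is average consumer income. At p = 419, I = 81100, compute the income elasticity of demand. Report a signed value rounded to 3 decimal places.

At the given values, Q = 22680 − 51.1(419) + 0.0914(81100) = 8681.64.
∂Q/∂I = 0.0914.
E = (0.0914) × (81100/8681.64) = 0.85381…

0.854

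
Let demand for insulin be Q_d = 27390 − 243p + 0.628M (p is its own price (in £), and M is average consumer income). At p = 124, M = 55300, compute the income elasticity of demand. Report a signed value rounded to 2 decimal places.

1.09

At the given values, Q_d = 27390 − 243(124) + 0.628(55300) = 31986.4.
∂Q_d/∂M = 0.628.
E = (0.628) × (55300/31986.4) = 1.0857…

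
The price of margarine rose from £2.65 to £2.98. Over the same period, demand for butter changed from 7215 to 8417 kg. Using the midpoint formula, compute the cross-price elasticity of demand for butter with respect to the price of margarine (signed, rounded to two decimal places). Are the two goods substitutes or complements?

%ΔQ_{butter} = (8417 − 7215)/avg = 1202/7816 = 0.153787…
%ΔP_{margarine} = (2.98 − 2.65)/avg = 0.33/2.815 = 0.117229…
E_cross = (1202/7816) / (0.33/2.815) = 1.3118…
E_cross > 0 ⇒ the goods are substitutes.

1.31; substitutes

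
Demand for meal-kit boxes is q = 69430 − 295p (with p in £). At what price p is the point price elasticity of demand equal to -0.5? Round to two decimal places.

78.45

Ed = −295p/(69430 − 295p). Set this equal to -0.5:
295p = 0.5·(69430 − 295p) ⇒ 295p(1 + 0.5) = 0.5·69430
p = 0.5·69430 / (295·1.5) = 78.4519…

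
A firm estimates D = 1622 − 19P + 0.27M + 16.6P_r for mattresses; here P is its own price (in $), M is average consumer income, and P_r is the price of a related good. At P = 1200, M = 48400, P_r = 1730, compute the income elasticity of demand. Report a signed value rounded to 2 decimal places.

0.63

At the given values, D = 1622 − 19(1200) + 0.27(48400) + 16.6(1730) = 20608.
∂D/∂M = 0.27.
E = (0.27) × (48400/20608) = 0.6341…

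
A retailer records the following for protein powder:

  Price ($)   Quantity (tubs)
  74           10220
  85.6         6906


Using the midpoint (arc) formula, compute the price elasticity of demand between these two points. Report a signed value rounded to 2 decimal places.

-2.66

%ΔQ = (6906 − 10220) / [(10220 + 6906)/2] = -3314/8563 = -0.387013…
%ΔP = (85.6 − 74) / [(74 + 85.6)/2] = 11.6/79.8 = 0.145363…
Arc Ed = %ΔQ / %ΔP = (-3314/8563) / (11.6/79.8) = -2.6623…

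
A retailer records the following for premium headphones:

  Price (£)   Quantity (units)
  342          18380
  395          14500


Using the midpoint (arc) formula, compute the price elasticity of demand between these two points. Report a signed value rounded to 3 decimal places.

-1.641

%ΔQ = (14500 − 18380) / [(18380 + 14500)/2] = -3880/16440 = -0.236009…
%ΔP = (395 − 342) / [(342 + 395)/2] = 53/368.5 = 0.143826…
Arc Ed = %ΔQ / %ΔP = (-3880/16440) / (53/368.5) = -1.64093…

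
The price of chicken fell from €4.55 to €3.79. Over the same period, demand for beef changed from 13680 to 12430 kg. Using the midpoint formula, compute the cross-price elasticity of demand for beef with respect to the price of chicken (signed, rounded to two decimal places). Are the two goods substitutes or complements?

%ΔQ_{beef} = (12430 − 13680)/avg = -1250/13055 = -0.095748…
%ΔP_{chicken} = (3.79 − 4.55)/avg = -0.76/4.17 = -0.182254…
E_cross = (-1250/13055) / (-0.76/4.17) = 0.5253…
E_cross > 0 ⇒ the goods are substitutes.

0.53; substitutes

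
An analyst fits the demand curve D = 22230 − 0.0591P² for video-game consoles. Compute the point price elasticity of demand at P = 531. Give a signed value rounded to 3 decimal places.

-5.988

dD/dP = −2·0.0591·P = -62.7642. At P = 531, D = 5566.1049.
Ed = (dD/dP)·(P/D) = (-62.7642) × (531/5566.1049) = -5.98763…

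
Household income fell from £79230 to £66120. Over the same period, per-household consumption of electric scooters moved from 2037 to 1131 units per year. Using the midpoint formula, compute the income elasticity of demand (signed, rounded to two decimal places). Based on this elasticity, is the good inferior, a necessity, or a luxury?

%ΔQ = (1131 − 2037)/[( 2037 + 1131)/2] = -906/1584 = -0.571969…
%ΔIncome = (66120 − 79230)/[( 79230 + 66120)/2] = -13110/72675 = -0.180392…
E_income = (-906/1584) / (-13110/72675) = 3.1707…
E_income > 1 ⇒ normal good, luxury.

3.17; luxury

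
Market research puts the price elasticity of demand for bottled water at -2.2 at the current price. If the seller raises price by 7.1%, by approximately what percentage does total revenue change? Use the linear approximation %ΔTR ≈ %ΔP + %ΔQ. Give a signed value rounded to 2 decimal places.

-8.52%

%ΔQ ≈ Ed × %ΔP = (-2.2) × (+7.1%) = -15.6200%
%ΔTR ≈ %ΔP + %ΔQ = (+7.1%) + (-15.6200%) = -8.5200%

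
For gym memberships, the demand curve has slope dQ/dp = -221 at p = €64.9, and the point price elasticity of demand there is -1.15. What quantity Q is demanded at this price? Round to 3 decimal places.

Ed = (dQ/dp)·(p/Q) ⇒ Q = (dQ/dp)·p/Ed = (-221)·64.9/(-1.15) = 12472.08695…

12472.087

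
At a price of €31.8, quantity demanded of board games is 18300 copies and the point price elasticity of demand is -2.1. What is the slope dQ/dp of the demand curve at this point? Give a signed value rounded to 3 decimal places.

Ed = (dQ/dp)·(p/Q) ⇒ dQ/dp = Ed·Q/p = (-2.1)·18300/31.8 = -1208.49056…

-1208.491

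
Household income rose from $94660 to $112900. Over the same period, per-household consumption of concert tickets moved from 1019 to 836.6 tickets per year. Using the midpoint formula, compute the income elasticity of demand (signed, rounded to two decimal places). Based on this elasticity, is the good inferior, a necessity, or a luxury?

-1.12; inferior

%ΔQ = (836.6 − 1019)/[( 1019 + 836.6)/2] = -182.4/927.8 = -0.196594…
%ΔIncome = (112900 − 94660)/[( 94660 + 112900)/2] = 18240/103780 = 0.175756…
E_income = (-182.4/927.8) / (18240/103780) = -1.1185…
E_income < 0 ⇒ inferior good.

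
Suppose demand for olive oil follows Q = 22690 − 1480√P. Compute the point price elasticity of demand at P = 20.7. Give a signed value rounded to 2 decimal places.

dQ/dP = −1480/(2√P) = -162.647. At P = 20.7, Q = 15956.4.
Ed = (dQ/dP)·(P/Q) = (-162.647) × (20.7/15956.4) = -0.2109…

-0.21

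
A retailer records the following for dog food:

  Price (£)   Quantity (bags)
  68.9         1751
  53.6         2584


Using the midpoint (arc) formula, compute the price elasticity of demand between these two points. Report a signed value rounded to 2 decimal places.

-1.54

%ΔQ = (2584 − 1751) / [(1751 + 2584)/2] = 833/2167.5 = 0.384313…
%ΔP = (53.6 − 68.9) / [(68.9 + 53.6)/2] = -15.3/61.25 = -0.249795…
Arc Ed = %ΔQ / %ΔP = (833/2167.5) / (-15.3/61.25) = -1.5385…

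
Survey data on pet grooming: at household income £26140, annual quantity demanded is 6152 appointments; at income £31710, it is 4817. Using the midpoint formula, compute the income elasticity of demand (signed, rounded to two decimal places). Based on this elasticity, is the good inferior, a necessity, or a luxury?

-1.26; inferior

%ΔQ = (4817 − 6152)/[( 6152 + 4817)/2] = -1335/5484.5 = -0.243413…
%ΔIncome = (31710 − 26140)/[( 26140 + 31710)/2] = 5570/28925 = 0.192566…
E_income = (-1335/5484.5) / (5570/28925) = -1.2640…
E_income < 0 ⇒ inferior good.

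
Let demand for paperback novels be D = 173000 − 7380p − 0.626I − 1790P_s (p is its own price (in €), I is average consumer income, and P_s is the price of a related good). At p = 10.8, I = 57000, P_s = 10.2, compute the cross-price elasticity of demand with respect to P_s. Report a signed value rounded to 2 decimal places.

-0.46

At the given values, D = 173000 − 7380(10.8) − 0.626(57000) − 1790(10.2) = 39356.
∂D/∂P_s = -1790.
E = (-1790) × (10.2/39356) = -0.4639…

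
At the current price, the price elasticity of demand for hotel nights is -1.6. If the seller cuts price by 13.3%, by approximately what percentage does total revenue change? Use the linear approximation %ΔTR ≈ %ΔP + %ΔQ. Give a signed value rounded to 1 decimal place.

+8.0%

%ΔQ ≈ Ed × %ΔP = (-1.6) × (-13.3%) = +21.2800%
%ΔTR ≈ %ΔP + %ΔQ = (-13.3%) + (+21.2800%) = +7.9800%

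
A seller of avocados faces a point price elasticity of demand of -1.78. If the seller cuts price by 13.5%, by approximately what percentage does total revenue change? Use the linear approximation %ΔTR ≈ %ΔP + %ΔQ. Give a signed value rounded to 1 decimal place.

+10.5%

%ΔQ ≈ Ed × %ΔP = (-1.78) × (-13.5%) = +24.0300%
%ΔTR ≈ %ΔP + %ΔQ = (-13.5%) + (+24.0300%) = +10.5300%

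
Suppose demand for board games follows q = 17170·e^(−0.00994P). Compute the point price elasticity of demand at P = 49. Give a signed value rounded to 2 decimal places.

dq/dP = −0.00994·q = -104.865. At P = 49, q = 10549.8.
Ed = (dq/dP)·(P/q) = (-104.865) × (49/10549.8) = -0.4870…

-0.49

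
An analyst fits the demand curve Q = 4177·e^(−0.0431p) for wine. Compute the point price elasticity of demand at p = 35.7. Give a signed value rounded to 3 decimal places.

dQ/dp = −0.0431·Q = -38.6461. At p = 35.7, Q = 896.662.
Ed = (dQ/dp)·(p/Q) = (-38.6461) × (35.7/896.662) = -1.53867

-1.539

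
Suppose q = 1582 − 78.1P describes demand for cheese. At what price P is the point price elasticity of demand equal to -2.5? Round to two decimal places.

Ed = −78.1P/(1582 − 78.1P). Set this equal to -2.5:
78.1P = 2.5·(1582 − 78.1P) ⇒ 78.1P(1 + 2.5) = 2.5·1582
P = 2.5·1582 / (78.1·3.5) = 14.4686…

14.47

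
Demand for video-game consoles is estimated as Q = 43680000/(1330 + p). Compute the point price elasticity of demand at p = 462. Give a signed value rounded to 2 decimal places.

dQ/dp = −43680000/(1330 + p)² = -13.6021. At p = 462, Q = 24375.
Ed = (dQ/dp)·(p/Q) = (-13.6021) × (462/24375) = -0.2578…

-0.26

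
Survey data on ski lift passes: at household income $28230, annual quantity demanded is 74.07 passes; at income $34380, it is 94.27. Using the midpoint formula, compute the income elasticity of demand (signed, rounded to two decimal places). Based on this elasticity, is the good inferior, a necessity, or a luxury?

%ΔQ = (94.27 − 74.07)/[( 74.07 + 94.27)/2] = 20.2/84.17 = 0.239990…
%ΔIncome = (34380 − 28230)/[( 28230 + 34380)/2] = 6150/31305 = 0.196454…
E_income = (20.2/84.17) / (6150/31305) = 1.2216…
E_income > 1 ⇒ normal good, luxury.

1.22; luxury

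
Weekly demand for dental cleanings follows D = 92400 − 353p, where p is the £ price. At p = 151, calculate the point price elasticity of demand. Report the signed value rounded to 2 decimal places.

-1.36

dD/dp = −353. At p = 151, D = 92400 − 353(151) = 39097.
Ed = (dD/dp)·(p/D) = −353 × (151/39097) = -1.3633…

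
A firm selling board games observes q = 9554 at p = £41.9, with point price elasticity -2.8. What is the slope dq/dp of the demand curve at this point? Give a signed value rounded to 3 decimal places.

Ed = (dq/dp)·(p/q) ⇒ dq/dp = Ed·q/p = (-2.8)·9554/41.9 = -638.45346…

-638.453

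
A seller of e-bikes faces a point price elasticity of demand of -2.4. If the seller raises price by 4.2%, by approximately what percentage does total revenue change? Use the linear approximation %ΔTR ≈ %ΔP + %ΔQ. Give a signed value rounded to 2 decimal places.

-5.88%

%ΔQ ≈ Ed × %ΔP = (-2.4) × (+4.2%) = -10.0800%
%ΔTR ≈ %ΔP + %ΔQ = (+4.2%) + (-10.0800%) = -5.8800%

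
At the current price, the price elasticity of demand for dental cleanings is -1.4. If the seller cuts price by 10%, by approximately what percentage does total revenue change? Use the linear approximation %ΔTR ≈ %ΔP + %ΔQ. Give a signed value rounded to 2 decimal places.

+4.00%

%ΔQ ≈ Ed × %ΔP = (-1.4) × (-10%) = +14.0000%
%ΔTR ≈ %ΔP + %ΔQ = (-10%) + (+14.0000%) = +4.0000%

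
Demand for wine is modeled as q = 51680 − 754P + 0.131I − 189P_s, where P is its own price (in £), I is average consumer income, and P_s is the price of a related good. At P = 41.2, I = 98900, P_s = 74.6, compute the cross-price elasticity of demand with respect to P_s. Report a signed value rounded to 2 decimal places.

-0.72

At the given values, q = 51680 − 754(41.2) + 0.131(98900) − 189(74.6) = 19471.7.
∂q/∂P_s = -189.
E = (-189) × (74.6/19471.7) = -0.7240…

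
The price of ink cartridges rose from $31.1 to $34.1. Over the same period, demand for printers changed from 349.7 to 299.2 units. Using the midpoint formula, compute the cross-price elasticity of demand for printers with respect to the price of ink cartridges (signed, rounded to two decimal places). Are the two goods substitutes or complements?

-1.69; complements

%ΔQ_{printers} = (299.2 − 349.7)/avg = -50.5/324.45 = -0.155648…
%ΔP_{ink cartridges} = (34.1 − 31.1)/avg = 3/32.6 = 0.092024…
E_cross = (-50.5/324.45) / (3/32.6) = -1.6913…
E_cross < 0 ⇒ the goods are complements.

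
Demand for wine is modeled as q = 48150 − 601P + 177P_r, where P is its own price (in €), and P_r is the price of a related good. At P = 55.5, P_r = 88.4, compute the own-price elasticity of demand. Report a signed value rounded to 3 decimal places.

At the given values, q = 48150 − 601(55.5) + 177(88.4) = 30441.3.
∂q/∂P = −601.
E = (-601) × (55.5/30441.3) = -1.09573…

-1.096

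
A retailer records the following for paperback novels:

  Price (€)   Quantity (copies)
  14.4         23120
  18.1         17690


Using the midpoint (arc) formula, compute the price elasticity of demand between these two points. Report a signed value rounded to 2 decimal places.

-1.17

%ΔQ = (17690 − 23120) / [(23120 + 17690)/2] = -5430/20405 = -0.266111…
%ΔP = (18.1 − 14.4) / [(14.4 + 18.1)/2] = 3.7/16.25 = 0.227692…
Arc Ed = %ΔQ / %ΔP = (-5430/20405) / (3.7/16.25) = -1.1687…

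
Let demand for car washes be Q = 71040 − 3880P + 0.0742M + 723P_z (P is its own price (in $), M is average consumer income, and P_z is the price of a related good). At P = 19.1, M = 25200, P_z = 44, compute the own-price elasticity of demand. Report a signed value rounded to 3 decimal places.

-2.421

At the given values, Q = 71040 − 3880(19.1) + 0.0742(25200) + 723(44) = 30613.84.
∂Q/∂P = −3880.
E = (-3880) × (19.1/30613.84) = -2.42073…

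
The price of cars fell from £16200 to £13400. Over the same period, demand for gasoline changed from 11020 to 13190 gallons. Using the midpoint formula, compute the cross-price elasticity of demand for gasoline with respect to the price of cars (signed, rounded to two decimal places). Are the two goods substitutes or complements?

%ΔQ_{gasoline} = (13190 − 11020)/avg = 2170/12105 = 0.179264…
%ΔP_{cars} = (13400 − 16200)/avg = -2800/14800 = -0.189189…
E_cross = (2170/12105) / (-2800/14800) = -0.9475…
E_cross < 0 ⇒ the goods are complements.

-0.95; complements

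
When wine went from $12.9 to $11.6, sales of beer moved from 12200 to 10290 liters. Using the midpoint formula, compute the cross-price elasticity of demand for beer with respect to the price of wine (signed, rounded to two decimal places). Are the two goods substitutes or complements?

1.60; substitutes

%ΔQ_{beer} = (10290 − 12200)/avg = -1910/11245 = -0.169853…
%ΔP_{wine} = (11.6 − 12.9)/avg = -1.3/12.25 = -0.106122…
E_cross = (-1910/11245) / (-1.3/12.25) = 1.6005…
E_cross > 0 ⇒ the goods are substitutes.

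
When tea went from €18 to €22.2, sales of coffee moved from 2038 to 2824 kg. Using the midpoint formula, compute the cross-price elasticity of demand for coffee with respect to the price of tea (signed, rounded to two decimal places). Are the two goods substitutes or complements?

1.55; substitutes

%ΔQ_{coffee} = (2824 − 2038)/avg = 786/2431 = 0.323323…
%ΔP_{tea} = (22.2 − 18)/avg = 4.2/20.1 = 0.208955…
E_cross = (786/2431) / (4.2/20.1) = 1.5473…
E_cross > 0 ⇒ the goods are substitutes.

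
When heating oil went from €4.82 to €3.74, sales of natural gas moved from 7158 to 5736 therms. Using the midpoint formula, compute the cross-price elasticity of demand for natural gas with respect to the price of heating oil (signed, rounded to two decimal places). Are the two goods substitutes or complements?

%ΔQ_{natural gas} = (5736 − 7158)/avg = -1422/6447 = -0.220567…
%ΔP_{heating oil} = (3.74 − 4.82)/avg = -1.08/4.28 = -0.252336…
E_cross = (-1422/6447) / (-1.08/4.28) = 0.8741…
E_cross > 0 ⇒ the goods are substitutes.

0.87; substitutes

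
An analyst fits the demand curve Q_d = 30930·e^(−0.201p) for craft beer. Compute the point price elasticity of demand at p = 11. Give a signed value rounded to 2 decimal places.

-2.21

dQ_d/dp = −0.201·Q_d = -681.32. At p = 11, Q_d = 3389.65.
Ed = (dQ_d/dp)·(p/Q_d) = (-681.32) × (11/3389.65) = -2.211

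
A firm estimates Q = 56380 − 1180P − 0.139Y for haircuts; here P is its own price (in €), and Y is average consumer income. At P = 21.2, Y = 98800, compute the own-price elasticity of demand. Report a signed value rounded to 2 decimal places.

At the given values, Q = 56380 − 1180(21.2) − 0.139(98800) = 17630.8.
∂Q/∂P = −1180.
E = (-1180) × (21.2/17630.8) = -1.4188…

-1.42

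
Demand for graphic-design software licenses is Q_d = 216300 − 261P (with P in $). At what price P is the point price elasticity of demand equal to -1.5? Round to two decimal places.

497.24

Ed = −261P/(216300 − 261P). Set this equal to -1.5:
261P = 1.5·(216300 − 261P) ⇒ 261P(1 + 1.5) = 1.5·216300
P = 1.5·216300 / (261·2.5) = 497.2413…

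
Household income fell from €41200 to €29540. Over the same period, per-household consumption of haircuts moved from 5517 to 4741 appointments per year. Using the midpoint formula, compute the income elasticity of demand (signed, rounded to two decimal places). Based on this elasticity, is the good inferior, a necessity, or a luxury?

%ΔQ = (4741 − 5517)/[( 5517 + 4741)/2] = -776/5129 = -0.151296…
%ΔIncome = (29540 − 41200)/[( 41200 + 29540)/2] = -11660/35370 = -0.329657…
E_income = (-776/5129) / (-11660/35370) = 0.4589…
0 < E_income < 1 ⇒ normal good, necessity.

0.46; necessity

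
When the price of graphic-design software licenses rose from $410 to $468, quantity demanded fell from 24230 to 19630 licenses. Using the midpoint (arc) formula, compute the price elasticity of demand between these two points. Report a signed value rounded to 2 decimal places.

%ΔQ = (19630 − 24230) / [(24230 + 19630)/2] = -4600/21930 = -0.209758…
%ΔP = (468 − 410) / [(410 + 468)/2] = 58/439 = 0.132118…
Arc Ed = %ΔQ / %ΔP = (-4600/21930) / (58/439) = -1.5876…

-1.59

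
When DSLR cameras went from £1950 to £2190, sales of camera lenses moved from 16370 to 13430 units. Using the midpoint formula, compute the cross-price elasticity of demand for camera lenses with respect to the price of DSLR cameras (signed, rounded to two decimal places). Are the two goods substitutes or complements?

-1.70; complements

%ΔQ_{camera lenses} = (13430 − 16370)/avg = -2940/14900 = -0.197315…
%ΔP_{DSLR cameras} = (2190 − 1950)/avg = 240/2070 = 0.115942…
E_cross = (-2940/14900) / (240/2070) = -1.7018…
E_cross < 0 ⇒ the goods are complements.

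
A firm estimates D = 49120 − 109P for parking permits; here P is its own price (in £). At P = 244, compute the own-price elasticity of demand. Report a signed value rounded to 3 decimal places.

-1.181

At the given values, D = 49120 − 109(244) = 22524.
∂D/∂P = −109.
E = (-109) × (244/22524) = -1.18078…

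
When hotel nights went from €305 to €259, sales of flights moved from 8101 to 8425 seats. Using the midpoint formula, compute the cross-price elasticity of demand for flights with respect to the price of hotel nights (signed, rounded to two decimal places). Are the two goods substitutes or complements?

%ΔQ_{flights} = (8425 − 8101)/avg = 324/8263 = 0.039210…
%ΔP_{hotel nights} = (259 − 305)/avg = -46/282 = -0.163120…
E_cross = (324/8263) / (-46/282) = -0.2403…
E_cross < 0 ⇒ the goods are complements.

-0.24; complements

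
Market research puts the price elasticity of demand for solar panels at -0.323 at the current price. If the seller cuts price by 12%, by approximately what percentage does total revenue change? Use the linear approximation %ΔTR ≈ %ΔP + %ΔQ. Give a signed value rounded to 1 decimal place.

-8.1%

%ΔQ ≈ Ed × %ΔP = (-0.323) × (-12%) = +3.8760%
%ΔTR ≈ %ΔP + %ΔQ = (-12%) + (+3.8760%) = -8.1240%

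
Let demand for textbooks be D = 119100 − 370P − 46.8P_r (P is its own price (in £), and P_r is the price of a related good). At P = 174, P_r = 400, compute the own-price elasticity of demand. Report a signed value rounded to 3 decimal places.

-1.788

At the given values, D = 119100 − 370(174) − 46.8(400) = 36000.
∂D/∂P = −370.
E = (-370) × (174/36000) = -1.78833…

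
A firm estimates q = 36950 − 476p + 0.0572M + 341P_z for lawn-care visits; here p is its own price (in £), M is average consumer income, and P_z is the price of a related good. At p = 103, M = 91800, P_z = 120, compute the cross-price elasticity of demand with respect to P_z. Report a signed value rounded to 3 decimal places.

1.200

At the given values, q = 36950 − 476(103) + 0.0572(91800) + 341(120) = 34092.96.
∂q/∂P_z = 341.
E = (341) × (120/34092.96) = 1.20024…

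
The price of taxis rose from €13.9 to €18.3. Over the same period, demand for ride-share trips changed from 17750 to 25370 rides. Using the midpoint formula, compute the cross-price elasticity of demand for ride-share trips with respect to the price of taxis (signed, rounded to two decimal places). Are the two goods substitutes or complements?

1.29; substitutes

%ΔQ_{ride-share trips} = (25370 − 17750)/avg = 7620/21560 = 0.353432…
%ΔP_{taxis} = (18.3 − 13.9)/avg = 4.4/16.1 = 0.273291…
E_cross = (7620/21560) / (4.4/16.1) = 1.2932…
E_cross > 0 ⇒ the goods are substitutes.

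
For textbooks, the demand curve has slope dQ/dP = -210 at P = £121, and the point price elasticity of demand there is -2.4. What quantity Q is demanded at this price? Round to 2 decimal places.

Ed = (dQ/dP)·(P/Q) ⇒ Q = (dQ/dP)·P/Ed = (-210)·121/(-2.4) = 10587.5

10587.50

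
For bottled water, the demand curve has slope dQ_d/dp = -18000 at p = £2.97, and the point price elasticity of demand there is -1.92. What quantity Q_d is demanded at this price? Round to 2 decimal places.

Ed = (dQ_d/dp)·(p/Q_d) ⇒ Q_d = (dQ_d/dp)·p/Ed = (-18000)·2.97/(-1.92) = 27843.75

27843.75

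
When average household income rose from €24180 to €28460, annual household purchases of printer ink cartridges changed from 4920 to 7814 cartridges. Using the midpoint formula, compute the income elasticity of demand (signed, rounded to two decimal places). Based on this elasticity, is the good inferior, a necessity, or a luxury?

%ΔQ = (7814 − 4920)/[( 4920 + 7814)/2] = 2894/6367 = 0.454531…
%ΔIncome = (28460 − 24180)/[( 24180 + 28460)/2] = 4280/26320 = 0.162613…
E_income = (2894/6367) / (4280/26320) = 2.7951…
E_income > 1 ⇒ normal good, luxury.

2.80; luxury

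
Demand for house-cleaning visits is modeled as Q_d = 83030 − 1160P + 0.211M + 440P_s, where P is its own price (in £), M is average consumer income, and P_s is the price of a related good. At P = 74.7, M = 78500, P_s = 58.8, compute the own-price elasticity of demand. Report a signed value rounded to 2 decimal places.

At the given values, Q_d = 83030 − 1160(74.7) + 0.211(78500) + 440(58.8) = 38813.5.
∂Q_d/∂P = −1160.
E = (-1160) × (74.7/38813.5) = -2.2325…

-2.23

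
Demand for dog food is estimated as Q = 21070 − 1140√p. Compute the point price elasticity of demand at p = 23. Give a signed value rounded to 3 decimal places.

-0.175

dQ/dp = −1140/(2√p) = -118.853. At p = 23, Q = 15602.8.
Ed = (dQ/dp)·(p/Q) = (-118.853) × (23/15602.8) = -0.17520…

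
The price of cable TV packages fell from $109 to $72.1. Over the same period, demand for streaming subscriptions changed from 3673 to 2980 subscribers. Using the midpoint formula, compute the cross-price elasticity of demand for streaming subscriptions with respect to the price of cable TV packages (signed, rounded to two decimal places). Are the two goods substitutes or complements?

0.51; substitutes

%ΔQ_{streaming subscriptions} = (2980 − 3673)/avg = -693/3326.5 = -0.208327…
%ΔP_{cable TV packages} = (72.1 − 109)/avg = -36.9/90.55 = -0.407509…
E_cross = (-693/3326.5) / (-36.9/90.55) = 0.5112…
E_cross > 0 ⇒ the goods are substitutes.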